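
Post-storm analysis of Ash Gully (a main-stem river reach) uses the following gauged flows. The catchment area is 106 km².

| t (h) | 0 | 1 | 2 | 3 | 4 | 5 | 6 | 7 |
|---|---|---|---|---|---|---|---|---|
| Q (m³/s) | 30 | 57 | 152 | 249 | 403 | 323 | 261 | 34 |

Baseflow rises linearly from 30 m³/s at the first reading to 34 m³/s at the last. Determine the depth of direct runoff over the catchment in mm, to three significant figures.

d ≈ 42.6 mm

Direct runoff: 0.00, 26.43, 120.86, 217.29, 370.71, 290.14, 227.57, 0.00 m³/s; ΣQ_DR = 1253 m³/s.
V = ΣQ_DR · Δt = 1253 × 3600 s = 4.511 × 10^6 m³.
Over A = 106 km², depth = V / A = 42.6 mm.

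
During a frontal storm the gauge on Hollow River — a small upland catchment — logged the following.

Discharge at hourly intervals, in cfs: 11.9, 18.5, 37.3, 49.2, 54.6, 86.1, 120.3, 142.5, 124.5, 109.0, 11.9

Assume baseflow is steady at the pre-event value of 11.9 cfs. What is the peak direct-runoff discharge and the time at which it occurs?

Q_p = 130.6 cfs at t = 7 h

Subtracting baseflow gives direct-runoff ordinates: 0.0, 6.6, 25.4, 37.3, 42.7, 74.2, 108.4, 130.6, 112.6, 97.1, 0.0 cfs.
The maximum is 130.6 cfs, occurring at the reading for t = 7 h.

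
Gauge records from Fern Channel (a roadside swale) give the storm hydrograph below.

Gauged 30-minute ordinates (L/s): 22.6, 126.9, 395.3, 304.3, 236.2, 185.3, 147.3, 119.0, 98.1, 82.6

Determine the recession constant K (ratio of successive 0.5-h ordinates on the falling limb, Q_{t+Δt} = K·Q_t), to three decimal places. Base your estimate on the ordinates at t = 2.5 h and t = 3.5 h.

Using the recession-limb readings at t = 2.5 h and t = 3.5 h: Q falls from 185.3 to 119.0 L/s over 2 intervals.
K = (Q₂/Q₁)^(1/2) = (119.0/185.3)^(1/2) = 0.801.

K ≈ 0.801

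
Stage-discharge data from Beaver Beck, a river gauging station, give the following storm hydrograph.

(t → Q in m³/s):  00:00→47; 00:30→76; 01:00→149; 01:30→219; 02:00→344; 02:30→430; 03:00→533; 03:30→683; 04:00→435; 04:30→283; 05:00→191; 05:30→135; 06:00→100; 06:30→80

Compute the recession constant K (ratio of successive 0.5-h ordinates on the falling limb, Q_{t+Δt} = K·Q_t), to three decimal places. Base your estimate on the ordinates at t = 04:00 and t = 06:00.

K ≈ 0.692

Using the recession-limb readings at t = 04:00 and t = 06:00: Q falls from 435 to 100 m³/s over 4 intervals.
K = (Q₂/Q₁)^(1/4) = (100/435)^(1/4) = 0.692.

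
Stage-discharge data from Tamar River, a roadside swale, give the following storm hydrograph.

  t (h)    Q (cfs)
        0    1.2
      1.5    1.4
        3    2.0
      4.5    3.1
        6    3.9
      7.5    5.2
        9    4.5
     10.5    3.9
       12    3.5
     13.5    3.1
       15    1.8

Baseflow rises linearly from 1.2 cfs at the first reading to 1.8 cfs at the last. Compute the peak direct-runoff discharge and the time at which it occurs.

Subtracting baseflow gives direct-runoff ordinates: 0.00, 0.14, 0.68, 1.72, 2.46, 3.70, 2.94, 2.28, 1.82, 1.36, 0.00 cfs.
The maximum is 3.70 cfs, occurring at the reading for t = 7.5 h.

Q_p = 3.70 cfs at t = 7.5 h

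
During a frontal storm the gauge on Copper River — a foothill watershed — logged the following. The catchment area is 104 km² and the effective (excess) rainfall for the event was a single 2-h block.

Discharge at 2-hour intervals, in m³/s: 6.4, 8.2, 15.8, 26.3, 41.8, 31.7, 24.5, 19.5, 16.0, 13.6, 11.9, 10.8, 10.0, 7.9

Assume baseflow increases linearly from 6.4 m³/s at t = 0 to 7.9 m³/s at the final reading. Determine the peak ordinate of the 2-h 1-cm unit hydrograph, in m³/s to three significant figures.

Direct runoff: 0.00, 1.68, 9.17, 19.55, 34.94, 24.72, 17.41, 12.29, 8.68, 6.16, 4.35, 3.13, 2.22, 0.00 m³/s; ΣQ_DR = 144.3 m³/s, peak = 34.94 m³/s.
Runoff depth d = ΣQ_DR·Δt / A = 144.3 × 7200 / (104 km²) = 9.990 mm.
The 1-cm UH is the DRH scaled by (10 mm)/d, so U_p = 34.94 × 10/9.990 = 35.0 m³/s.

U_p ≈ 35.0 m³/s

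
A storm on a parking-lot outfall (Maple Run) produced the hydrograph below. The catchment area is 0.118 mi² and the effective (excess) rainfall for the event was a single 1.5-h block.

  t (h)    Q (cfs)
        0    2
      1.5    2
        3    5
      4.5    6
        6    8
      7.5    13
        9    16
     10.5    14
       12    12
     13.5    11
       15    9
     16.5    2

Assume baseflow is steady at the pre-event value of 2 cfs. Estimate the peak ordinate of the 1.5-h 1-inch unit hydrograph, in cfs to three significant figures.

Direct runoff: 0.0, 0.0, 3.0, 4.0, 6.0, 11.0, 14.0, 12.0, 10.0, 9.0, 7.0, 0.0 cfs; ΣQ_DR = 76.00 cfs, peak = 14.0 cfs.
Runoff depth d = ΣQ_DR·Δt / A = 76.00 × 5400 / (0.118 mi²) = 1.497 in.
The 1-inch UH is the DRH scaled by (1 in)/d, so U_p = 14.0 × 1/1.497 = 9.35 cfs.

U_p ≈ 9.35 cfs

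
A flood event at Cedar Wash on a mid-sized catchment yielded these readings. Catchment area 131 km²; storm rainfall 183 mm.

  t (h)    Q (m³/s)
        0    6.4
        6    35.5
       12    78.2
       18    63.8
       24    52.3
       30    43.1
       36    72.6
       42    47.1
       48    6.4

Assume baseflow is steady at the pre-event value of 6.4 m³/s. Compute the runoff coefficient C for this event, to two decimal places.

ΣQ_DR = 347.8 m³/s; V = ΣQ_DR·Δt = 7.512 × 10^6 m³.
Runoff depth d = V / A = 57.35 mm.
C = d / P = 57.35 / 183 = 0.31.

C ≈ 0.31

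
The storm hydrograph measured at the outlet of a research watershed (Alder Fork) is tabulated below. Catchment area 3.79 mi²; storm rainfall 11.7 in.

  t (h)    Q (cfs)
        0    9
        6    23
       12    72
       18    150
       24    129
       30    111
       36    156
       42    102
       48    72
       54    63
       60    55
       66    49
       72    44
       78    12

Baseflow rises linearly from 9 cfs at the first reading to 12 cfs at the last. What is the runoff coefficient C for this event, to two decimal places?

C ≈ 0.19

ΣQ_DR = 900.0 cfs; V = ΣQ_DR·Δt = 1.944 × 10^7 ft³.
Runoff depth d = V / A = 2.208 in.
C = d / P = 2.208 / 11.7 = 0.19.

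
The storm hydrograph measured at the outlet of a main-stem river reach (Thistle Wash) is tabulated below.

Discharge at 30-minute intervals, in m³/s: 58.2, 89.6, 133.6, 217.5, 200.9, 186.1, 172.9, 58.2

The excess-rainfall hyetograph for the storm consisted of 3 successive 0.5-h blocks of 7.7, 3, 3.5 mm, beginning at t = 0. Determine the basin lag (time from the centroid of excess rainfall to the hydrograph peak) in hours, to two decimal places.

Centroid of excess rainfall: t_c = Σ P_i·t̄_i / ΣP_i = 0.6021 h (block centres at 0.25, 0.75, 1.25 h).
Hydrograph peak occurs at t = 1.5 h, so basin lag t_L = 1.5 − 0.6021 = 0.90 h.

t_L ≈ 0.90 h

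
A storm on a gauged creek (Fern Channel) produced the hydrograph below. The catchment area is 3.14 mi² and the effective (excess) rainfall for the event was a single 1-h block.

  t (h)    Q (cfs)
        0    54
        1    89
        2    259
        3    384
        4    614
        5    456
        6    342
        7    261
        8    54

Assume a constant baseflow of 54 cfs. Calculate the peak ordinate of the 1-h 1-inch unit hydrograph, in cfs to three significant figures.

U_p ≈ 560 cfs

Direct runoff: 0.0, 35.0, 205.0, 330.0, 560.0, 402.0, 288.0, 207.0, 0.0 cfs; ΣQ_DR = 2027 cfs, peak = 560.0 cfs.
Runoff depth d = ΣQ_DR·Δt / A = 2027 × 3600 / (3.14 mi²) = 1.000 in.
The 1-inch UH is the DRH scaled by (1 in)/d, so U_p = 560.0 × 1/1.000 = 560 cfs.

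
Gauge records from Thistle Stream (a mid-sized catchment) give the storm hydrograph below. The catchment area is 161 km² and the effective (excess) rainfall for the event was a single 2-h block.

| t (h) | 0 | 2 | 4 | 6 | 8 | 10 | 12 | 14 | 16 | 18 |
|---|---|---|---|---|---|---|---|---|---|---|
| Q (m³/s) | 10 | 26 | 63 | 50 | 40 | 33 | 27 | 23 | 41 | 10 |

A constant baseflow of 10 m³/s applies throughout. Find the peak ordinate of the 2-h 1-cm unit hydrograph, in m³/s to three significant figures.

Direct runoff: 0.0, 16.0, 53.0, 40.0, 30.0, 23.0, 17.0, 13.0, 31.0, 0.0 m³/s; ΣQ_DR = 223.0 m³/s, peak = 53.0 m³/s.
Runoff depth d = ΣQ_DR·Δt / A = 223.0 × 7200 / (161 km²) = 9.973 mm.
The 1-cm UH is the DRH scaled by (10 mm)/d, so U_p = 53.0 × 10/9.973 = 53.1 m³/s.

U_p ≈ 53.1 m³/s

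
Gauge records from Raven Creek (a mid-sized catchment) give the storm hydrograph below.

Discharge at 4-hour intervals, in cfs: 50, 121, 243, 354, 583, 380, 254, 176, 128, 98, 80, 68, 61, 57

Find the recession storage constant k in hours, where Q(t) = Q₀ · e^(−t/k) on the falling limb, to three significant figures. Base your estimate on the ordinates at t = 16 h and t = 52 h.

On the falling limb, Q drops from 583 to 57 cfs between t = 16 h and t = 52 h (Δt = 36 h).
k = −Δt / ln(Q₂/Q₁) = −36 / ln(57/583) = 15.5 h.

k ≈ 15.5 h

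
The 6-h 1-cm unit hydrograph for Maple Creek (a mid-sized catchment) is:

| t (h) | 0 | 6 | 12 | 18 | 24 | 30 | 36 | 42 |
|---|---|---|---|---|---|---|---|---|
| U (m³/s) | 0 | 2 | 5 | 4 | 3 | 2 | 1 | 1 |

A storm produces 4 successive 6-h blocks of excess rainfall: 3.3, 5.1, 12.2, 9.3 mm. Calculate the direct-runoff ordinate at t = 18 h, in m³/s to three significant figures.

By discrete convolution, Q_j = Σ (P_i / 10 mm) · U_{j−i}.
At t = 18 h (j=3): Q = (3.3/10)·4 + (5.1/10)·5 + (12.2/10)·2 + (9.3/10)·0 = 6.31 m³/s.

Q ≈ 6.31 m³/s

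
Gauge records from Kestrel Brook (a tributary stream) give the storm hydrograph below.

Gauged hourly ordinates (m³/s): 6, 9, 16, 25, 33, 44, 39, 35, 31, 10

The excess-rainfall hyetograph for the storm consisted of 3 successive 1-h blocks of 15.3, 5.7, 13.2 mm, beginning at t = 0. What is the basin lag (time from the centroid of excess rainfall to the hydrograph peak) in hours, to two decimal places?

t_L ≈ 3.56 h

Centroid of excess rainfall: t_c = Σ P_i·t̄_i / ΣP_i = 1.4386 h (block centres at 0.5, 1.5, 2.5 h).
Hydrograph peak occurs at t = 5 h, so basin lag t_L = 5 − 1.4386 = 3.56 h.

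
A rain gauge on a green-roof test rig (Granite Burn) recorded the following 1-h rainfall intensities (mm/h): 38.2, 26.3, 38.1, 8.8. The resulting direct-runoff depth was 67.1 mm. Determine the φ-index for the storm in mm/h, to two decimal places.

φ ≈ 11.83 mm/h

Only the 3 blocks with intensity above φ contribute runoff: 38.2, 26.3, 38.1 mm/h.
Σ(I−φ)·Δt = d  ⇒  (38.2+26.3+38.1 − 3φ)·1 = 67.1
φ = (102.6 − 67.1/1) / 3 = 11.83 mm/h.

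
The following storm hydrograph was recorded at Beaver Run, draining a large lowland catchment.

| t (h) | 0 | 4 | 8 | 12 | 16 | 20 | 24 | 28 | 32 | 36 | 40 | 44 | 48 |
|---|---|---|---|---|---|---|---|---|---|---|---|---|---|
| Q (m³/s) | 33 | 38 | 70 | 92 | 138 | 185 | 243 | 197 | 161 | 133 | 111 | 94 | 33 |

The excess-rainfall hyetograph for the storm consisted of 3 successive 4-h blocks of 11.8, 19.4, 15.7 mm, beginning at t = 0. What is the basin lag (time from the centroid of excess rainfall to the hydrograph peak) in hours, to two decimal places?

Centroid of excess rainfall: t_c = Σ P_i·t̄_i / ΣP_i = 6.3326 h (block centres at 2, 6, 10 h).
Hydrograph peak occurs at t = 24 h, so basin lag t_L = 24 − 6.3326 = 17.67 h.

t_L ≈ 17.67 h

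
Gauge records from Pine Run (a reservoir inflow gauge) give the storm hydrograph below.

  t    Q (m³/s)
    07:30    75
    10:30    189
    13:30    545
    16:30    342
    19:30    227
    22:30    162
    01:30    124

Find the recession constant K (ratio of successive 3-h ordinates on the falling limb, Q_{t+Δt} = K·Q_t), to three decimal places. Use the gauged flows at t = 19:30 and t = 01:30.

Using the recession-limb readings at t = 19:30 and t = 01:30: Q falls from 227 to 124 m³/s over 2 intervals.
K = (Q₂/Q₁)^(1/2) = (124/227)^(1/2) = 0.739.

K ≈ 0.739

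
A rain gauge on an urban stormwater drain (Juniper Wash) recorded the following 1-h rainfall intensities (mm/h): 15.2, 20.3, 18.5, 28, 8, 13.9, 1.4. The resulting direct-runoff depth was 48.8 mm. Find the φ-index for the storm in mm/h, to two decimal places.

Only the 5 blocks with intensity above φ contribute runoff: 15.2, 20.3, 18.5, 28, 13.9 mm/h.
Σ(I−φ)·Δt = d  ⇒  (15.2+20.3+18.5+28+13.9 − 5φ)·1 = 48.8
φ = (95.90 − 48.8/1) / 5 = 9.42 mm/h.

φ ≈ 9.42 mm/h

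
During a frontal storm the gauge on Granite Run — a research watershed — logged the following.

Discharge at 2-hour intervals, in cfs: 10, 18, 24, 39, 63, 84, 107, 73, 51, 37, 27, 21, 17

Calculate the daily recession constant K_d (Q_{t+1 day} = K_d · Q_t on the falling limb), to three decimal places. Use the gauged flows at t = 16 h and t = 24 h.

Between t = 16 h and t = 24 h the flow falls from 51 to 17 cfs over 4×2 h = 8 h.
Per-interval ratio K = (17/51)^(1/4) = 0.7598; K_d = K^(24/2) = 0.037.

K_d ≈ 0.037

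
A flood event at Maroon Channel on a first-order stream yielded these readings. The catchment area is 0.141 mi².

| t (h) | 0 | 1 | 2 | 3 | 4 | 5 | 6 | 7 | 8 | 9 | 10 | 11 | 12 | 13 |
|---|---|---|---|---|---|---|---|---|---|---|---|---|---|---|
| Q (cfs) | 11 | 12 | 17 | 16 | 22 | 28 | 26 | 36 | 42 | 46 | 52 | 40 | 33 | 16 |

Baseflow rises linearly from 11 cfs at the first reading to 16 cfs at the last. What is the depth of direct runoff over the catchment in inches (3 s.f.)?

d ≈ 2.29 in

Direct runoff: 0.00, 0.62, 5.23, 3.85, 9.46, 15.08, 12.69, 22.31, 27.92, 31.54, 37.15, 24.77, 17.38, 0.00 cfs; ΣQ_DR = 208.0 cfs.
V = ΣQ_DR · Δt = 208.0 × 3600 s = 7.488 × 10^5 ft³.
Over A = 0.141 mi², depth = V / A = 2.29 in.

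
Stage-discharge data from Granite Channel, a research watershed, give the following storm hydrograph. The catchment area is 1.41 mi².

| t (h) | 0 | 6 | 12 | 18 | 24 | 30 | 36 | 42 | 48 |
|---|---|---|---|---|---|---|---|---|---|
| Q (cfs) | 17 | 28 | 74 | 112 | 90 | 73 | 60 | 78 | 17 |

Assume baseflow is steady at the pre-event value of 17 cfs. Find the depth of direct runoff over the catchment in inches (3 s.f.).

d ≈ 2.61 in

Direct runoff: 0.0, 11.0, 57.0, 95.0, 73.0, 56.0, 43.0, 61.0, 0.0 cfs; ΣQ_DR = 396.0 cfs.
V = ΣQ_DR · Δt = 396.0 × 21600 s = 8.554 × 10^6 ft³.
Over A = 1.41 mi², depth = V / A = 2.61 in.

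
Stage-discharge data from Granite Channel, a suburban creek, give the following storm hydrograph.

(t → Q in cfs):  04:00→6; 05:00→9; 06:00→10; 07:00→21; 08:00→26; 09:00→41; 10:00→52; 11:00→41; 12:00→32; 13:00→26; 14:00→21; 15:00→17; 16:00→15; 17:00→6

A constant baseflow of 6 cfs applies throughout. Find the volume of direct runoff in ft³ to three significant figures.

Direct-runoff ordinates (Q − Q_b): 0.0, 3.0, 4.0, 15.0, 20.0, 35.0, 46.0, 35.0, 26.0, 20.0, 15.0, 11.0, 9.0, 0.0 cfs.
ΣQ_DR = 239.0 cfs.
With Δt = 1 h = 3600 s, V = ΣQ_DR · Δt = 239.0 × 3600 = 8.60 × 10^5 ft³.

V ≈ 8.60 × 10^5 ft³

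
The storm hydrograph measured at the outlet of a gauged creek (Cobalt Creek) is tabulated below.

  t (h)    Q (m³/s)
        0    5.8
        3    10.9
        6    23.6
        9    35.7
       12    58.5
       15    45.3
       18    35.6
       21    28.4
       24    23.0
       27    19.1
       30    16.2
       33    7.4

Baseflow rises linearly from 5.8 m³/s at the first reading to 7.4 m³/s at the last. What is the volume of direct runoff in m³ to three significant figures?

V ≈ 2.49 × 10^6 m³

Direct-runoff ordinates (Q − Q_b): 0.00, 4.95, 17.51, 29.46, 52.12, 38.77, 28.93, 21.58, 16.04, 11.99, 8.95, 0.00 m³/s.
ΣQ_DR = 230.3 m³/s.
With Δt = 3 h = 10800 s, V = ΣQ_DR · Δt = 230.3 × 10800 = 2.49 × 10^6 m³.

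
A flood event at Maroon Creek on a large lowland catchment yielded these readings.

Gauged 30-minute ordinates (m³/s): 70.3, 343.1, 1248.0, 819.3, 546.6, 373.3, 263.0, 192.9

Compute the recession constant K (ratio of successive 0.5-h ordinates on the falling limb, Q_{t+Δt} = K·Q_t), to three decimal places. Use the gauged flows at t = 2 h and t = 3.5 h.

K ≈ 0.707

Using the recession-limb readings at t = 2 h and t = 3.5 h: Q falls from 546.6 to 192.9 m³/s over 3 intervals.
K = (Q₂/Q₁)^(1/3) = (192.9/546.6)^(1/3) = 0.707.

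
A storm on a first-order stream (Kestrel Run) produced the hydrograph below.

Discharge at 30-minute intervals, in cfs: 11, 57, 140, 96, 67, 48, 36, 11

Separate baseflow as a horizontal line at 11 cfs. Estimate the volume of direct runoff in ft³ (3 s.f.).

V ≈ 6.80 × 10^5 ft³

Direct-runoff ordinates (Q − Q_b): 0.0, 46.0, 129.0, 85.0, 56.0, 37.0, 25.0, 0.0 cfs.
ΣQ_DR = 378.0 cfs.
With Δt = 0.5 h = 1800 s, V = ΣQ_DR · Δt = 378.0 × 1800 = 6.80 × 10^5 ft³.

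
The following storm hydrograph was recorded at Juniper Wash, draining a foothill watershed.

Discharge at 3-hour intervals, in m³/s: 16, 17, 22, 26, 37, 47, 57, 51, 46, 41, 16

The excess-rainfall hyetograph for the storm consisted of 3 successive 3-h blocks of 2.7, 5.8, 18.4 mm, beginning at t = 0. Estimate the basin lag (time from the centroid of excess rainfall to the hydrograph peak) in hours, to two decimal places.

Centroid of excess rainfall: t_c = Σ P_i·t̄_i / ΣP_i = 6.2509 h (block centres at 1.5, 4.5, 7.5 h).
Hydrograph peak occurs at t = 18 h, so basin lag t_L = 18 − 6.2509 = 11.75 h.

t_L ≈ 11.75 h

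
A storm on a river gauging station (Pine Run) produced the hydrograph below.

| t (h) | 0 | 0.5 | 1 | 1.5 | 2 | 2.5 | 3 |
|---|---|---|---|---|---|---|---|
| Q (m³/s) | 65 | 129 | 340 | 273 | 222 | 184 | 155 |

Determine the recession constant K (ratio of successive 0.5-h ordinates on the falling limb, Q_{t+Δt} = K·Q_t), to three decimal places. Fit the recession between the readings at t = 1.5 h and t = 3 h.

K ≈ 0.828

Using the recession-limb readings at t = 1.5 h and t = 3 h: Q falls from 273 to 155 m³/s over 3 intervals.
K = (Q₂/Q₁)^(1/3) = (155/273)^(1/3) = 0.828.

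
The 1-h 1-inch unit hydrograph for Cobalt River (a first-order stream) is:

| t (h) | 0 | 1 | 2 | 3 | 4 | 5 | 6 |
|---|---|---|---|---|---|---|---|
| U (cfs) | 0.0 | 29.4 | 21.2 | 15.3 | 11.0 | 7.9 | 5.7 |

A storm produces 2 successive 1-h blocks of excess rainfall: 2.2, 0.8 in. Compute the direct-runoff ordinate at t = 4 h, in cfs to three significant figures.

By discrete convolution, Q_j = Σ (P_i / 1 in) · U_{j−i}.
At t = 4 h (j=4): Q = (2.2/1)·11.0 + (0.8/1)·15.3 = 36.4 cfs.

Q ≈ 36.4 cfs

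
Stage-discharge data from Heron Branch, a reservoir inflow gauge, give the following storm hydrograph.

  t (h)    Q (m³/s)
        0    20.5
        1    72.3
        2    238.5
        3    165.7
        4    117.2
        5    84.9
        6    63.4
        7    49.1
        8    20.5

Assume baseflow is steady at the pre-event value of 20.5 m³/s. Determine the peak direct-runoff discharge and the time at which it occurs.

Subtracting baseflow gives direct-runoff ordinates: 0.0, 51.8, 218.0, 145.2, 96.7, 64.4, 42.9, 28.6, 0.0 m³/s.
The maximum is 218.0 m³/s, occurring at the reading for t = 2 h.

Q_p = 218.0 m³/s at t = 2 h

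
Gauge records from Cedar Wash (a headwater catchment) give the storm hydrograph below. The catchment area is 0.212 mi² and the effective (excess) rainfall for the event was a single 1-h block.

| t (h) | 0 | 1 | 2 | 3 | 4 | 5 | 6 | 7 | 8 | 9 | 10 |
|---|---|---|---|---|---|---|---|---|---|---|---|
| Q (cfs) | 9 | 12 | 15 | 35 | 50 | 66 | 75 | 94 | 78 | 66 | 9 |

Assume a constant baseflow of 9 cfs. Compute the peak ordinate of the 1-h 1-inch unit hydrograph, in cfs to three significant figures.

Direct runoff: 0.0, 3.0, 6.0, 26.0, 41.0, 57.0, 66.0, 85.0, 69.0, 57.0, 0.0 cfs; ΣQ_DR = 410.0 cfs, peak = 85.0 cfs.
Runoff depth d = ΣQ_DR·Δt / A = 410.0 × 3600 / (0.212 mi²) = 2.997 in.
The 1-inch UH is the DRH scaled by (1 in)/d, so U_p = 85.0 × 1/2.997 = 28.4 cfs.

U_p ≈ 28.4 cfs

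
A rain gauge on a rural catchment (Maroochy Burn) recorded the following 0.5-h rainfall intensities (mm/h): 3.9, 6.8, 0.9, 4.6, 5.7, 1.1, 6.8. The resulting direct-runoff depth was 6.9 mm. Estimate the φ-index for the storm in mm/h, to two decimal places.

φ ≈ 2.80 mm/h

Only the 5 blocks with intensity above φ contribute runoff: 3.9, 6.8, 4.6, 5.7, 6.8 mm/h.
Σ(I−φ)·Δt = d  ⇒  (3.9+6.8+4.6+5.7+6.8 − 5φ)·0.5 = 6.9
φ = (27.80 − 6.9/0.5) / 5 = 2.80 mm/h.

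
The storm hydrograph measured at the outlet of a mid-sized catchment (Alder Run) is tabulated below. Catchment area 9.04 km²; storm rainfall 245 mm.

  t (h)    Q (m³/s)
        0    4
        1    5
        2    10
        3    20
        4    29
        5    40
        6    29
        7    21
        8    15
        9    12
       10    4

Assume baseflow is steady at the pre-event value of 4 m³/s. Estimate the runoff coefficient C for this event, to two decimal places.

C ≈ 0.24

ΣQ_DR = 145.0 m³/s; V = ΣQ_DR·Δt = 5.220 × 10^5 m³.
Runoff depth d = V / A = 57.74 mm.
C = d / P = 57.74 / 245 = 0.24.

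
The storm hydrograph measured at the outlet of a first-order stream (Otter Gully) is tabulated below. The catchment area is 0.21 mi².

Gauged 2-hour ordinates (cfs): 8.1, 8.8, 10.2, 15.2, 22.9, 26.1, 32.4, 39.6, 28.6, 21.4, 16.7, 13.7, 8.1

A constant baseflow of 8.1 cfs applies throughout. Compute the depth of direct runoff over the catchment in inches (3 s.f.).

Direct runoff: 0.0, 0.7, 2.1, 7.1, 14.8, 18.0, 24.3, 31.5, 20.5, 13.3, 8.6, 5.6, 0.0 cfs; ΣQ_DR = 146.5 cfs.
V = ΣQ_DR · Δt = 146.5 × 7200 s = 1.055 × 10^6 ft³.
Over A = 0.21 mi², depth = V / A = 2.16 in.

d ≈ 2.16 in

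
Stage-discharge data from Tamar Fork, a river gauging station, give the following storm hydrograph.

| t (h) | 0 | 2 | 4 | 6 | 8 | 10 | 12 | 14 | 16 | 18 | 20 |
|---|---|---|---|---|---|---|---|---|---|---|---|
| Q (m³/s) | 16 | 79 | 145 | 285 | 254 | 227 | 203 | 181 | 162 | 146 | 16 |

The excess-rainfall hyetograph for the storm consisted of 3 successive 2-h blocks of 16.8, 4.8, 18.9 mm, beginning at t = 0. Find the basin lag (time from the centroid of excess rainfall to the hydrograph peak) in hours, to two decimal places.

Centroid of excess rainfall: t_c = Σ P_i·t̄_i / ΣP_i = 3.1037 h (block centres at 1, 3, 5 h).
Hydrograph peak occurs at t = 6 h, so basin lag t_L = 6 − 3.1037 = 2.90 h.

t_L ≈ 2.90 h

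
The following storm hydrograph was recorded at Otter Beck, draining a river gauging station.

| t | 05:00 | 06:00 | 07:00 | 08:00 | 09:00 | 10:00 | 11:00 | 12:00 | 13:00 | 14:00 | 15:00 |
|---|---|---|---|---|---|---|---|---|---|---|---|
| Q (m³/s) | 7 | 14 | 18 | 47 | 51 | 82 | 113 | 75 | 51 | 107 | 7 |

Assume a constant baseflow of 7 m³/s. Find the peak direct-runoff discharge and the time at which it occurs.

Subtracting baseflow gives direct-runoff ordinates: 0.0, 7.0, 11.0, 40.0, 44.0, 75.0, 106.0, 68.0, 44.0, 100.0, 0.0 m³/s.
The maximum is 106.0 m³/s, occurring at the reading for t = 11:00.

Q_p = 106.0 m³/s at t = 11:00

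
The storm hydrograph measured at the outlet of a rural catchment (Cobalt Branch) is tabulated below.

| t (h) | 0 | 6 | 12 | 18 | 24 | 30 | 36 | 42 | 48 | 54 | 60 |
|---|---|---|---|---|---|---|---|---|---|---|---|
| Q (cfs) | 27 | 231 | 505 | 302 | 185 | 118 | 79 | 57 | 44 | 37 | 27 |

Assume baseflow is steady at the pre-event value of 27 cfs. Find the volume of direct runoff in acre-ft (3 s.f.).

Direct-runoff ordinates (Q − Q_b): 0.0, 204.0, 478.0, 275.0, 158.0, 91.0, 52.0, 30.0, 17.0, 10.0, 0.0 cfs.
ΣQ_DR = 1315 cfs.
With Δt = 6 h = 21600 s, V = ΣQ_DR · Δt = 1315 × 21600 = 2.84 × 10^7 ft³ = 652 acre-ft.

V ≈ 652 acre-ft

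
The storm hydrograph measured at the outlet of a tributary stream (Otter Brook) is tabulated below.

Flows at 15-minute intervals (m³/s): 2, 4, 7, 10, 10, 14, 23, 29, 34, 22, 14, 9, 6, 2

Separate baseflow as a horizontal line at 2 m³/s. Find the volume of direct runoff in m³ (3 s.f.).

V ≈ 1.42 × 10^5 m³

Direct-runoff ordinates (Q − Q_b): 0.0, 2.0, 5.0, 8.0, 8.0, 12.0, 21.0, 27.0, 32.0, 20.0, 12.0, 7.0, 4.0, 0.0 m³/s.
ΣQ_DR = 158.0 m³/s.
With Δt = 0.25 h = 900 s, V = ΣQ_DR · Δt = 158.0 × 900 = 1.42 × 10^5 m³.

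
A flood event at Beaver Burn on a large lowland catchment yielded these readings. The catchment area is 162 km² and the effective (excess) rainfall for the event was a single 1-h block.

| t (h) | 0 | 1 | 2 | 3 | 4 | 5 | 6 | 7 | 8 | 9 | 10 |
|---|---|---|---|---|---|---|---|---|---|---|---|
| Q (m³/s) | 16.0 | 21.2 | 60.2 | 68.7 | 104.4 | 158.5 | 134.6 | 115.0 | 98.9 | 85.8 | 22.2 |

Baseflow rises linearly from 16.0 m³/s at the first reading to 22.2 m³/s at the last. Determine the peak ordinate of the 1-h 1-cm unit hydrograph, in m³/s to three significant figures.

Direct runoff: 0.00, 4.58, 42.96, 50.84, 85.92, 139.40, 114.88, 94.66, 77.94, 64.22, 0.00 m³/s; ΣQ_DR = 675.4 m³/s, peak = 139.40 m³/s.
Runoff depth d = ΣQ_DR·Δt / A = 675.4 × 3600 / (162 km²) = 15.01 mm.
The 1-cm UH is the DRH scaled by (10 mm)/d, so U_p = 139.40 × 10/15.01 = 92.9 m³/s.

U_p ≈ 92.9 m³/s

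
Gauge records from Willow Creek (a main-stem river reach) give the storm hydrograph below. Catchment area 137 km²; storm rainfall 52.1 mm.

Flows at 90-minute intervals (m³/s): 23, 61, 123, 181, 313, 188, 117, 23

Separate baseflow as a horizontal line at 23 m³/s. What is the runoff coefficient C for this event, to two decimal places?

C ≈ 0.64

ΣQ_DR = 845.0 m³/s; V = ΣQ_DR·Δt = 4.563 × 10^6 m³.
Runoff depth d = V / A = 33.31 mm.
C = d / P = 33.31 / 52.1 = 0.64.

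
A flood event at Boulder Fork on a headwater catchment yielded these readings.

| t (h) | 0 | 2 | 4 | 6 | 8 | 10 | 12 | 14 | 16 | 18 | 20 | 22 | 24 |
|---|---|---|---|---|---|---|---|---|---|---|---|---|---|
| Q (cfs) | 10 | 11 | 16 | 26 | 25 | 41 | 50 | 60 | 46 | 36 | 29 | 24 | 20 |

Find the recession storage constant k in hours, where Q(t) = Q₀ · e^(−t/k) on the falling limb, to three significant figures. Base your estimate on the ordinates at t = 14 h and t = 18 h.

On the falling limb, Q drops from 60 to 36 cfs between t = 14 h and t = 18 h (Δt = 4 h).
k = −Δt / ln(Q₂/Q₁) = −4 / ln(36/60) = 7.83 h.

k ≈ 7.83 h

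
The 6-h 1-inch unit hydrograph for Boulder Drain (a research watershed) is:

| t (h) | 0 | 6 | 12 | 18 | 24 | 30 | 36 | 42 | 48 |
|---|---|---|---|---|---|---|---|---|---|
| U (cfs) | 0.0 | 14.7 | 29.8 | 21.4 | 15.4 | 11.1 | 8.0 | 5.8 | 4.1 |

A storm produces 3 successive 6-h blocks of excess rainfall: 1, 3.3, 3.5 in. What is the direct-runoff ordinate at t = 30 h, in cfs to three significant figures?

By discrete convolution, Q_j = Σ (P_i / 1 in) · U_{j−i}.
At t = 30 h (j=5): Q = (1/1)·11.1 + (3.3/1)·15.4 + (3.5/1)·21.4 = 137 cfs.

Q ≈ 137 cfs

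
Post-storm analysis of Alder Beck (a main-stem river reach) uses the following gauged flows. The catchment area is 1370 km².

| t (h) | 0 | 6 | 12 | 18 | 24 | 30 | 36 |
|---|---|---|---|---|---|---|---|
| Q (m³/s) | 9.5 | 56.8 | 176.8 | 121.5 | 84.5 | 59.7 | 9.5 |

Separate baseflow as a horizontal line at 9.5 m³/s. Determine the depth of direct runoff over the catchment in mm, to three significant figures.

d ≈ 7.12 mm

Direct runoff: 0.0, 47.3, 167.3, 112.0, 75.0, 50.2, 0.0 m³/s; ΣQ_DR = 451.8 m³/s.
V = ΣQ_DR · Δt = 451.8 × 21600 s = 9.759 × 10^6 m³.
Over A = 1370 km², depth = V / A = 7.12 mm.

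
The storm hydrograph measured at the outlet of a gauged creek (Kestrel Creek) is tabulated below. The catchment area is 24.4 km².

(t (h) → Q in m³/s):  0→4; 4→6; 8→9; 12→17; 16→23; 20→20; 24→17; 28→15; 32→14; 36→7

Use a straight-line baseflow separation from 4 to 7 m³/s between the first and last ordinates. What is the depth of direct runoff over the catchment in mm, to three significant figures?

d ≈ 45.4 mm

Direct runoff: 0.00, 1.67, 4.33, 12.00, 17.67, 14.33, 11.00, 8.67, 7.33, 0.00 m³/s; ΣQ_DR = 77.00 m³/s.
V = ΣQ_DR · Δt = 77.00 × 14400 s = 1.109 × 10^6 m³.
Over A = 24.4 km², depth = V / A = 45.4 mm.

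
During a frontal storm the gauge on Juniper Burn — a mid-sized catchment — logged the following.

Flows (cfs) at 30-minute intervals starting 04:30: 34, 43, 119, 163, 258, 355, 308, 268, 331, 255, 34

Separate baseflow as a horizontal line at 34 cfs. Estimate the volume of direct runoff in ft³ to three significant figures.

V ≈ 3.23 × 10^6 ft³

Direct-runoff ordinates (Q − Q_b): 0.0, 9.0, 85.0, 129.0, 224.0, 321.0, 274.0, 234.0, 297.0, 221.0, 0.0 cfs.
ΣQ_DR = 1794 cfs.
With Δt = 0.5 h = 1800 s, V = ΣQ_DR · Δt = 1794 × 1800 = 3.23 × 10^6 ft³.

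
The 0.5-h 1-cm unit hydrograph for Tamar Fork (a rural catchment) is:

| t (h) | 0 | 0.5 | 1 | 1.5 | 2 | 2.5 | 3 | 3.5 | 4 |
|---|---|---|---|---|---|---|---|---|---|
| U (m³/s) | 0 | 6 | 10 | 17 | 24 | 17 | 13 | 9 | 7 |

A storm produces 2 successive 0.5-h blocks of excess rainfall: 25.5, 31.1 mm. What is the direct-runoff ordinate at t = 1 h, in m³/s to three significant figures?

By discrete convolution, Q_j = Σ (P_i / 10 mm) · U_{j−i}.
At t = 1 h (j=2): Q = (25.5/10)·10 + (31.1/10)·6 = 44.2 m³/s.

Q ≈ 44.2 m³/s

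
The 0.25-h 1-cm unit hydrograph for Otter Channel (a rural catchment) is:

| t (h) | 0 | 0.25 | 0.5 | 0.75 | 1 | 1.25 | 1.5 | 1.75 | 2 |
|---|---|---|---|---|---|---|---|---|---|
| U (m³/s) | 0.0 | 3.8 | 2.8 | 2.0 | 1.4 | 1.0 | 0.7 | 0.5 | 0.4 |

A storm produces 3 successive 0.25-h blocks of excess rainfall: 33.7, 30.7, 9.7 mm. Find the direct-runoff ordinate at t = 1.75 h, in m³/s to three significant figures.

By discrete convolution, Q_j = Σ (P_i / 10 mm) · U_{j−i}.
At t = 1.75 h (j=7): Q = (33.7/10)·0.5 + (30.7/10)·0.7 + (9.7/10)·1.0 = 4.80 m³/s.

Q ≈ 4.80 m³/s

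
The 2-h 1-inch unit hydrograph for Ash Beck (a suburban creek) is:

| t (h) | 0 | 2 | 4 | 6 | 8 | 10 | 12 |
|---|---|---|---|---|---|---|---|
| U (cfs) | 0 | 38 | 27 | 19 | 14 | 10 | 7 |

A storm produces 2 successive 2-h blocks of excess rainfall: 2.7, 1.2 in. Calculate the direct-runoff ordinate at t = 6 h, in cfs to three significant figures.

By discrete convolution, Q_j = Σ (P_i / 1 in) · U_{j−i}.
At t = 6 h (j=3): Q = (2.7/1)·19 + (1.2/1)·27 = 83.7 cfs.

Q ≈ 83.7 cfs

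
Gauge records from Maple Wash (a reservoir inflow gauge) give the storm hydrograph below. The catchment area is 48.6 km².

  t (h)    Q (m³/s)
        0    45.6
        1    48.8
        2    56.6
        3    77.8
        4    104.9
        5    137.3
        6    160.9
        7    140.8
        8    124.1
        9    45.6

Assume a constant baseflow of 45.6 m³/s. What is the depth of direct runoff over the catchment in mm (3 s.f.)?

d ≈ 36.0 mm

Direct runoff: 0.0, 3.2, 11.0, 32.2, 59.3, 91.7, 115.3, 95.2, 78.5, 0.0 m³/s; ΣQ_DR = 486.4 m³/s.
V = ΣQ_DR · Δt = 486.4 × 3600 s = 1.751 × 10^6 m³.
Over A = 48.6 km², depth = V / A = 36.0 mm.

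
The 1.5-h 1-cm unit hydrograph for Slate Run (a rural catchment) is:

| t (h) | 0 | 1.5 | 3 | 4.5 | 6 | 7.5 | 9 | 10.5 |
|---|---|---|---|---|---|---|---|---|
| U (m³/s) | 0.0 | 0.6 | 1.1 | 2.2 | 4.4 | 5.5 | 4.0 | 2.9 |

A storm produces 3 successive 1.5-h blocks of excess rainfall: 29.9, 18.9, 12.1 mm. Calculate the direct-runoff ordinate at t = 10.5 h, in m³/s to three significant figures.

Q ≈ 22.9 m³/s

By discrete convolution, Q_j = Σ (P_i / 10 mm) · U_{j−i}.
At t = 10.5 h (j=7): Q = (29.9/10)·2.9 + (18.9/10)·4.0 + (12.1/10)·5.5 = 22.9 m³/s.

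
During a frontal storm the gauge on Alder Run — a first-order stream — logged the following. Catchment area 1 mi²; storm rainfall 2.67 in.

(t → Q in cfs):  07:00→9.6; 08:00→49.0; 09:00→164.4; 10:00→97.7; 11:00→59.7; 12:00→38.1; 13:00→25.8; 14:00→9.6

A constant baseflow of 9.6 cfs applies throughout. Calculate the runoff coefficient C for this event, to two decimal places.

ΣQ_DR = 377.1 cfs; V = ΣQ_DR·Δt = 1.358 × 10^6 ft³.
Runoff depth d = V / A = 0.5843 in.
C = d / P = 0.5843 / 2.67 = 0.22.

C ≈ 0.22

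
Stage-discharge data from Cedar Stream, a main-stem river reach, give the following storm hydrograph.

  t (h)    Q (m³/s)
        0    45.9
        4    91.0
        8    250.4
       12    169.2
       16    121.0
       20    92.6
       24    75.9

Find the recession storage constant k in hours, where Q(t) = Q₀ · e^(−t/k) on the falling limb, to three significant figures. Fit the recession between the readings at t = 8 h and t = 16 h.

On the falling limb, Q drops from 250.4 to 121.0 m³/s between t = 8 h and t = 16 h (Δt = 8 h).
k = −Δt / ln(Q₂/Q₁) = −8 / ln(121.0/250.4) = 11.0 h.

k ≈ 11.0 h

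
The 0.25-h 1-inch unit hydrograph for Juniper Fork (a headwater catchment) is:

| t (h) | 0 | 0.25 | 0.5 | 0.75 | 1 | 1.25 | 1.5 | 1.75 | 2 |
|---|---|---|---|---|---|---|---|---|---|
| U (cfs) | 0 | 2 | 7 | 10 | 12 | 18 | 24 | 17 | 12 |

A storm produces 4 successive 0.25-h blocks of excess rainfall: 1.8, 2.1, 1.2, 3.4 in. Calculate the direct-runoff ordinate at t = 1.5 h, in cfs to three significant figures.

Q ≈ 129 cfs

By discrete convolution, Q_j = Σ (P_i / 1 in) · U_{j−i}.
At t = 1.5 h (j=6): Q = (1.8/1)·24 + (2.1/1)·18 + (1.2/1)·12 + (3.4/1)·10 = 129 cfs.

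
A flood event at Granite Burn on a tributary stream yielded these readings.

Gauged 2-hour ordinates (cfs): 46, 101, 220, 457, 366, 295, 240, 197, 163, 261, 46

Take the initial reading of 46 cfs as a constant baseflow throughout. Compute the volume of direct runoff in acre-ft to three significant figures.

V ≈ 312 acre-ft

Direct-runoff ordinates (Q − Q_b): 0.0, 55.0, 174.0, 411.0, 320.0, 249.0, 194.0, 151.0, 117.0, 215.0, 0.0 cfs.
ΣQ_DR = 1886 cfs.
With Δt = 2 h = 7200 s, V = ΣQ_DR · Δt = 1886 × 7200 = 1.36 × 10^7 ft³ = 312 acre-ft.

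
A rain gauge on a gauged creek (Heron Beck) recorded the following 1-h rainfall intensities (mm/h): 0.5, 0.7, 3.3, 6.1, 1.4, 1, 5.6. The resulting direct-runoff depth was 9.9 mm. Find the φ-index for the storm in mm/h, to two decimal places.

Only the 3 blocks with intensity above φ contribute runoff: 3.3, 6.1, 5.6 mm/h.
Σ(I−φ)·Δt = d  ⇒  (3.3+6.1+5.6 − 3φ)·1 = 9.9
φ = (15.00 − 9.9/1) / 3 = 1.70 mm/h.

φ ≈ 1.70 mm/h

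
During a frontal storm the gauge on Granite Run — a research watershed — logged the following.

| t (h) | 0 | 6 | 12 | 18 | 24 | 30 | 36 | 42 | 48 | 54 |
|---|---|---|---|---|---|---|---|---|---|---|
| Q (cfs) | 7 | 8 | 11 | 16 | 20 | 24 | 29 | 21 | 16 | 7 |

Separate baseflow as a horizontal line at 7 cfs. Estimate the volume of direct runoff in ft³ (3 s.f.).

V ≈ 1.92 × 10^6 ft³

Direct-runoff ordinates (Q − Q_b): 0.0, 1.0, 4.0, 9.0, 13.0, 17.0, 22.0, 14.0, 9.0, 0.0 cfs.
ΣQ_DR = 89.00 cfs.
With Δt = 6 h = 21600 s, V = ΣQ_DR · Δt = 89.00 × 21600 = 1.92 × 10^6 ft³.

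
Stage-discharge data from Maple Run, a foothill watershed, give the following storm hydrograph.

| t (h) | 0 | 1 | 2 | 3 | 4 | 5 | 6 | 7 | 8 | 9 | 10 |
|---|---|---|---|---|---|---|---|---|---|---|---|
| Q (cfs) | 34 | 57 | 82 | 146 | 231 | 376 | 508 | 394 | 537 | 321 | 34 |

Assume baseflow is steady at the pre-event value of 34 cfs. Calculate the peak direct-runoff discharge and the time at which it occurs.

Subtracting baseflow gives direct-runoff ordinates: 0.0, 23.0, 48.0, 112.0, 197.0, 342.0, 474.0, 360.0, 503.0, 287.0, 0.0 cfs.
The maximum is 503.0 cfs, occurring at the reading for t = 8 h.

Q_p = 503.0 cfs at t = 8 h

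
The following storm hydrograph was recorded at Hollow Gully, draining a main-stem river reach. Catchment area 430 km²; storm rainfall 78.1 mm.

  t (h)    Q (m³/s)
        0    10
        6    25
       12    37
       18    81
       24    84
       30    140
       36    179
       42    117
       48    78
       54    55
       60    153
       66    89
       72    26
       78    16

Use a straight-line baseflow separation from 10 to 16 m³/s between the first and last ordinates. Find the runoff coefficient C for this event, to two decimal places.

ΣQ_DR = 908.0 m³/s; V = ΣQ_DR·Δt = 1.961 × 10^7 m³.
Runoff depth d = V / A = 45.61 mm.
C = d / P = 45.61 / 78.1 = 0.58.

C ≈ 0.58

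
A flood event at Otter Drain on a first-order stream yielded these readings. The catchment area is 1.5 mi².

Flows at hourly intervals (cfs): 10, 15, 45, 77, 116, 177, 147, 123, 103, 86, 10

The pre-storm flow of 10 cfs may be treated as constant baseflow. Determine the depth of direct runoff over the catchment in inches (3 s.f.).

Direct runoff: 0.0, 5.0, 35.0, 67.0, 106.0, 167.0, 137.0, 113.0, 93.0, 76.0, 0.0 cfs; ΣQ_DR = 799.0 cfs.
V = ΣQ_DR · Δt = 799.0 × 3600 s = 2.876 × 10^6 ft³.
Over A = 1.5 mi², depth = V / A = 0.825 in.

d ≈ 0.825 in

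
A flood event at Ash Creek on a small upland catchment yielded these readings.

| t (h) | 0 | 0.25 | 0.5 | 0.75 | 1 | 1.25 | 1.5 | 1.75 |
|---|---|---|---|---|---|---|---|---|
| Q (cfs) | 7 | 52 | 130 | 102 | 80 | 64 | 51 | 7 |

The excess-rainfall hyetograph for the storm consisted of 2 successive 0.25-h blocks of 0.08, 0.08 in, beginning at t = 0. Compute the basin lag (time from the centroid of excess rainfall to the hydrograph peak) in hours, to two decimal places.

t_L ≈ 0.25 h

Centroid of excess rainfall: t_c = Σ P_i·t̄_i / ΣP_i = 0.2500 h (block centres at 0.125, 0.375 h).
Hydrograph peak occurs at t = 0.5 h, so basin lag t_L = 0.5 − 0.2500 = 0.25 h.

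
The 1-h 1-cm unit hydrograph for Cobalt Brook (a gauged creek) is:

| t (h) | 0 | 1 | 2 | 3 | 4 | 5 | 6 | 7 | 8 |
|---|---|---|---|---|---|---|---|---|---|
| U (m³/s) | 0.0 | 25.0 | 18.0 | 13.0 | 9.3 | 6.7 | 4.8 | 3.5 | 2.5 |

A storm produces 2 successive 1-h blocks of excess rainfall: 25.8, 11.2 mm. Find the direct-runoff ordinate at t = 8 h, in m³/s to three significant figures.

Q ≈ 10.4 m³/s

By discrete convolution, Q_j = Σ (P_i / 10 mm) · U_{j−i}.
At t = 8 h (j=8): Q = (25.8/10)·2.5 + (11.2/10)·3.5 = 10.4 m³/s.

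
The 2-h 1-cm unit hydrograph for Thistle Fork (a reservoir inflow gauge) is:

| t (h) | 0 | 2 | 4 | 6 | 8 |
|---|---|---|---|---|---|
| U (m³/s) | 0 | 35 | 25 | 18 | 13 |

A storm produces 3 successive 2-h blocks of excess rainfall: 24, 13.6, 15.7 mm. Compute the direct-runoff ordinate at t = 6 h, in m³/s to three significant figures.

By discrete convolution, Q_j = Σ (P_i / 10 mm) · U_{j−i}.
At t = 6 h (j=3): Q = (24/10)·18 + (13.6/10)·25 + (15.7/10)·35 = 132 m³/s.

Q ≈ 132 m³/s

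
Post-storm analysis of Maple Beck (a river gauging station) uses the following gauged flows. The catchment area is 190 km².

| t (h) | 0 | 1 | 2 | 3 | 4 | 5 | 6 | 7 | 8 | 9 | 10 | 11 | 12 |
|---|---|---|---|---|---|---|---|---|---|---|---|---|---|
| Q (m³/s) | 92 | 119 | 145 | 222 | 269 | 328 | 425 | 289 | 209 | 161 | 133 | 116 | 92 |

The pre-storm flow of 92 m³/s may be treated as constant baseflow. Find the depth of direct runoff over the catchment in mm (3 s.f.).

Direct runoff: 0.0, 27.0, 53.0, 130.0, 177.0, 236.0, 333.0, 197.0, 117.0, 69.0, 41.0, 24.0, 0.0 m³/s; ΣQ_DR = 1404 m³/s.
V = ΣQ_DR · Δt = 1404 × 3600 s = 5.054 × 10^6 m³.
Over A = 190 km², depth = V / A = 26.6 mm.

d ≈ 26.6 mm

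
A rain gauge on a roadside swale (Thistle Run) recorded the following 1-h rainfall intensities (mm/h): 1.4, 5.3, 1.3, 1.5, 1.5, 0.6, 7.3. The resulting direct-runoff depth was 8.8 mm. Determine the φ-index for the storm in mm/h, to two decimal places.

φ ≈ 1.90 mm/h

Only the 2 blocks with intensity above φ contribute runoff: 5.3, 7.3 mm/h.
Σ(I−φ)·Δt = d  ⇒  (5.3+7.3 − 2φ)·1 = 8.8
φ = (12.60 − 8.8/1) / 2 = 1.90 mm/h.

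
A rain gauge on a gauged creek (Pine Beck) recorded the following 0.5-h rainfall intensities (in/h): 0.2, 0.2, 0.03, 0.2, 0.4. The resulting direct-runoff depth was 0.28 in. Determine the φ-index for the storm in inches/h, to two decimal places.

Only the 4 blocks with intensity above φ contribute runoff: 0.2, 0.2, 0.2, 0.4 in/h.
Σ(I−φ)·Δt = d  ⇒  (0.2+0.2+0.2+0.4 − 4φ)·0.5 = 0.28
φ = (1.000 − 0.28/0.5) / 4 = 0.11 in/h.

φ ≈ 0.11 in/h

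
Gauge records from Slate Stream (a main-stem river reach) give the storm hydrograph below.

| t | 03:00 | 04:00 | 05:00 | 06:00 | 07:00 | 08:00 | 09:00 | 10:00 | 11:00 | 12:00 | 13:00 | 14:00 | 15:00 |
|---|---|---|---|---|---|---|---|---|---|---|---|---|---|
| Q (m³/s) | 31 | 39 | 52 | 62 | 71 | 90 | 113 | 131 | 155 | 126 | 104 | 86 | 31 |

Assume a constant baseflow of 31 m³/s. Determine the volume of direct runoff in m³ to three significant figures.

V ≈ 2.48 × 10^6 m³

Direct-runoff ordinates (Q − Q_b): 0.0, 8.0, 21.0, 31.0, 40.0, 59.0, 82.0, 100.0, 124.0, 95.0, 73.0, 55.0, 0.0 m³/s.
ΣQ_DR = 688.0 m³/s.
With Δt = 1 h = 3600 s, V = ΣQ_DR · Δt = 688.0 × 3600 = 2.48 × 10^6 m³.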